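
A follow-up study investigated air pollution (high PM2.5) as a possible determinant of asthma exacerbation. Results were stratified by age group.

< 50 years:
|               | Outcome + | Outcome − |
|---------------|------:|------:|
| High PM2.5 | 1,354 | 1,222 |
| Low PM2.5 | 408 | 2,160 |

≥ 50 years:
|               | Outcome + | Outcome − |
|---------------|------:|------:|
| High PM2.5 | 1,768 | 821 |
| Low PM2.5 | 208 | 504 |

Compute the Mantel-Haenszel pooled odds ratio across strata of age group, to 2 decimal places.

5.64

OR_MH = Σ(aᵢdᵢ/nᵢ) / Σ(bᵢcᵢ/nᵢ), where nᵢ is the stratum total.
Stratum 1 (< 50 years): n = 5144; a·d/n = 1354·2160/5144 = 568.5537; b·c/n = 1222·408/5144 = 96.9238
Stratum 2 (≥ 50 years): n = 3301; a·d/n = 1768·504/3301 = 269.9400; b·c/n = 821·208/3301 = 51.7322
OR_MH = (568.5537 + 269.9400) / (96.9238 + 51.7322) = 838.4937 / 148.6560 = 5.64050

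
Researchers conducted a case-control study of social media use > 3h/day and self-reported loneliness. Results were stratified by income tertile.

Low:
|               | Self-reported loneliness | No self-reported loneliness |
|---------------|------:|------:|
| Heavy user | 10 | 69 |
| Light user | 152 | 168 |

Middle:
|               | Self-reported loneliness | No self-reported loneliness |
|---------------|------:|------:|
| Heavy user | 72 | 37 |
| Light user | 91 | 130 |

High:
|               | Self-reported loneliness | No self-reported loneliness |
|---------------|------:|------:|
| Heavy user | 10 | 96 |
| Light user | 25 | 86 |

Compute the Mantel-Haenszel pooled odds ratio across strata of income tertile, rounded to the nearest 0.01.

0.77

OR_MH = Σ(aᵢdᵢ/nᵢ) / Σ(bᵢcᵢ/nᵢ), where nᵢ is the stratum total.
Stratum 1 (Low): n = 399; a·d/n = 10·168/399 = 4.2105; b·c/n = 69·152/399 = 26.2857
Stratum 2 (Middle): n = 330; a·d/n = 72·130/330 = 28.3636; b·c/n = 37·91/330 = 10.2030
Stratum 3 (High): n = 217; a·d/n = 10·86/217 = 3.9631; b·c/n = 96·25/217 = 11.0599
OR_MH = (4.2105 + 28.3636 + 3.9631) / (26.2857 + 10.2030 + 11.0599) = 36.5373 / 47.5487 = 0.76842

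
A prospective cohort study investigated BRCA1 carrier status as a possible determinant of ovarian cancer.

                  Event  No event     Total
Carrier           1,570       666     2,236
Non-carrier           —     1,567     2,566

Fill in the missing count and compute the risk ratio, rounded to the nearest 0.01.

1.80

The missing cell is in the unexposed row: 2566 − 1567 = 999.
So a = 1570, b = 666, c = 999, d = 1567.
RR = [a/(a+b)] / [c/(c+d)] = (1570/2236) / (999/2566) = 0.70215/0.38932 = 1.80351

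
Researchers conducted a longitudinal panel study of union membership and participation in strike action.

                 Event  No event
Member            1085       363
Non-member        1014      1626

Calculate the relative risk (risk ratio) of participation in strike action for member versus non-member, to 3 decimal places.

Cells: a = 1085, b = 363, c = 1014, d = 1626.
Risk in exposed = 1085/1448 = 0.74931; risk in unexposed = 1014/2640 = 0.38409.
RR = 0.74931 / 0.38409 = 1.95086
The risk among the exposed is 1.95 times that among the unexposed.

1.951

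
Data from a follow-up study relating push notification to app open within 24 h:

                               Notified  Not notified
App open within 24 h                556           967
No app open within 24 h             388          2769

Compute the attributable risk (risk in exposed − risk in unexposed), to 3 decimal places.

Reading the table with exposure as columns: a = 556 (Notified, case), b = 388 (Notified, non-case), c = 967 (Not notified, case), d = 2769.
Risk in exposed = 556/944 = 0.588983; risk in unexposed = 967/3736 = 0.258833.
Risk difference = 0.588983 − 0.258833 = 0.330150

0.330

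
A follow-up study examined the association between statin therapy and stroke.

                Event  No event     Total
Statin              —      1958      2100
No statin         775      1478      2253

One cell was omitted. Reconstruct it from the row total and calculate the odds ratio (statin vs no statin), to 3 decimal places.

The missing cell is in the exposed row: 2100 − 1958 = 142.
So a = 142, b = 1958, c = 775, d = 1478.
OR = (a·d)/(b·c) = (142 × 1478) / (1958 × 775) = 209876 / 1517450 = 0.13831

0.138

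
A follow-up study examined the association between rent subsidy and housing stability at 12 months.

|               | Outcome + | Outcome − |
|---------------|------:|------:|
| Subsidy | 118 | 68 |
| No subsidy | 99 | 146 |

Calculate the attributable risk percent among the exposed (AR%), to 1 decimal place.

Cells: a = 118, b = 68, c = 99, d = 146.
Risk in exposed = 118/186 = 0.63441; risk in unexposed = 99/245 = 0.40408.
RR = 0.63441/0.40408 = 1.57000
AR% = (RR − 1)/RR × 100 = (1.57000 − 1)/1.57000 × 100 = 36.3058%

36.3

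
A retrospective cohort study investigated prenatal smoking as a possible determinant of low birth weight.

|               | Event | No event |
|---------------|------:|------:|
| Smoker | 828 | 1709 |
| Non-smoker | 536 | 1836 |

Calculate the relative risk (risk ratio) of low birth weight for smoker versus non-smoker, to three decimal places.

1.444

Cells: a = 828, b = 1709, c = 536, d = 1836.
Risk in exposed = 828/2537 = 0.32637; risk in unexposed = 536/2372 = 0.22597.
RR = 0.32637 / 0.22597 = 1.44431
The risk among the exposed is 1.44 times that among the unexposed.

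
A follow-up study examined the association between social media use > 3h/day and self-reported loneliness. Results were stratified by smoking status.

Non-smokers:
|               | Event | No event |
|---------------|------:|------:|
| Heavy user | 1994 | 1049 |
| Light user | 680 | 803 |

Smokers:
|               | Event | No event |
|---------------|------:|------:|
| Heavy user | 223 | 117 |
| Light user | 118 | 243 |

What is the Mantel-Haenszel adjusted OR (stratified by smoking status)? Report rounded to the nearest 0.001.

OR_MH = Σ(aᵢdᵢ/nᵢ) / Σ(bᵢcᵢ/nᵢ), where nᵢ is the stratum total.
Stratum 1 (Non-smokers): n = 4526; a·d/n = 1994·803/4526 = 353.7742; b·c/n = 1049·680/4526 = 157.6049
Stratum 2 (Smokers): n = 701; a·d/n = 223·243/701 = 77.3024; b·c/n = 117·118/701 = 19.6947
OR_MH = (353.7742 + 77.3024) / (157.6049 + 19.6947) = 431.0766 / 177.2997 = 2.43134

2.431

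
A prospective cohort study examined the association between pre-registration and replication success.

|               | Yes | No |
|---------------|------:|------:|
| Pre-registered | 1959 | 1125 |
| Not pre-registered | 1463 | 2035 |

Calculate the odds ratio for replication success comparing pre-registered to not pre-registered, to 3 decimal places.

Cells: a = 1959, b = 1125, c = 1463, d = 2035.
OR = (a·d)/(b·c) = (1959 × 2035) / (1125 × 1463) = 3986565 / 1645875 = 2.42216
The odds of replication success are about 2.42 times as high in the pre-registered group.

2.422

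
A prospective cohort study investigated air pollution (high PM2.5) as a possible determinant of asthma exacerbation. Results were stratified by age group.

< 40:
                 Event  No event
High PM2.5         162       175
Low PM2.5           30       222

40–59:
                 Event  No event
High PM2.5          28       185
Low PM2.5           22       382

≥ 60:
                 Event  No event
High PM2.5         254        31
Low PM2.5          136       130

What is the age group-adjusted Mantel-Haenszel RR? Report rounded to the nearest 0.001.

RR_MH = Σ(aᵢ·n₀ᵢ/nᵢ) / Σ(cᵢ·n₁ᵢ/nᵢ), with n₁ᵢ = aᵢ+bᵢ (exposed), n₀ᵢ = cᵢ+dᵢ (unexposed), nᵢ = n₁ᵢ+n₀ᵢ.
Stratum 1 (< 40): n₁ = 337, n₀ = 252, n = 589; a·n₀/n = 162·252/589 = 69.3107; c·n₁/n = 30·337/589 = 17.1647
Stratum 2 (40–59): n₁ = 213, n₀ = 404, n = 617; a·n₀/n = 28·404/617 = 18.3339; c·n₁/n = 22·213/617 = 7.5948
Stratum 3 (≥ 60): n₁ = 285, n₀ = 266, n = 551; a·n₀/n = 254·266/551 = 122.6207; c·n₁/n = 136·285/551 = 70.3448
RR_MH = (69.3107 + 18.3339 + 122.6207) / (17.1647 + 7.5948 + 70.3448) = 210.2653 / 95.1043 = 2.21089

2.211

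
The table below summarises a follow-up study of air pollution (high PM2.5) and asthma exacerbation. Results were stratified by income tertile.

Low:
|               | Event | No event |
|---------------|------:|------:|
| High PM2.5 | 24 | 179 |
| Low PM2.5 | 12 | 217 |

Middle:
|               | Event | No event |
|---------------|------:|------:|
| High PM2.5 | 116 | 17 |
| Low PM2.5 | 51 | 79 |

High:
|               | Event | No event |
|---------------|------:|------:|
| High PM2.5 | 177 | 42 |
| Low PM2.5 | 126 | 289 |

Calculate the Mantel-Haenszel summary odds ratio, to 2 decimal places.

OR_MH = Σ(aᵢdᵢ/nᵢ) / Σ(bᵢcᵢ/nᵢ), where nᵢ is the stratum total.
Stratum 1 (Low): n = 432; a·d/n = 24·217/432 = 12.0556; b·c/n = 179·12/432 = 4.9722
Stratum 2 (Middle): n = 263; a·d/n = 116·79/263 = 34.8441; b·c/n = 17·51/263 = 3.2966
Stratum 3 (High): n = 634; a·d/n = 177·289/634 = 80.6830; b·c/n = 42·126/634 = 8.3470
OR_MH = (12.0556 + 34.8441 + 80.6830) / (4.9722 + 3.2966 + 8.3470) = 127.5826 / 16.6158 = 7.67839

7.68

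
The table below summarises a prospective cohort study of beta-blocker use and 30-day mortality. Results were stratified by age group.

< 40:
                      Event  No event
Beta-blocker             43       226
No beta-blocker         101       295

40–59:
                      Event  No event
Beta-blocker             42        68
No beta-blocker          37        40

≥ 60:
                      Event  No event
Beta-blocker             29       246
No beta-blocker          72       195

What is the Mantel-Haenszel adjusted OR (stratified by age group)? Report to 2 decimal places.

0.48

OR_MH = Σ(aᵢdᵢ/nᵢ) / Σ(bᵢcᵢ/nᵢ), where nᵢ is the stratum total.
Stratum 1 (< 40): n = 665; a·d/n = 43·295/665 = 19.0752; b·c/n = 226·101/665 = 34.3248
Stratum 2 (40–59): n = 187; a·d/n = 42·40/187 = 8.9840; b·c/n = 68·37/187 = 13.4545
Stratum 3 (≥ 60): n = 542; a·d/n = 29·195/542 = 10.4336; b·c/n = 246·72/542 = 32.6790
OR_MH = (19.0752 + 8.9840 + 10.4336) / (34.3248 + 13.4545 + 32.6790) = 38.4927 / 80.4583 = 0.47842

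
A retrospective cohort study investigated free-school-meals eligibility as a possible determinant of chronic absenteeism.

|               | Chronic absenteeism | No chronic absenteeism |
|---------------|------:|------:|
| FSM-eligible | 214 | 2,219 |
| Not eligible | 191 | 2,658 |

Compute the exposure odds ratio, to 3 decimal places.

1.342

Cells: a = 214, b = 2219, c = 191, d = 2658.
OR = (a·d)/(b·c) = (214 × 2658) / (2219 × 191) = 568812 / 423829 = 1.34208
The odds of chronic absenteeism are about 1.34 times as high in the fsm-eligible group.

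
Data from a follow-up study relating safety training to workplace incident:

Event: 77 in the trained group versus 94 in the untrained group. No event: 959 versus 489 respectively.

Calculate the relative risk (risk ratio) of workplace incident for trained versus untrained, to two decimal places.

0.46

From the description: a = 77, b = 959, c = 94, d = 489.
Risk in exposed = 77/1036 = 0.07432; risk in unexposed = 94/583 = 0.16123.
RR = 0.07432 / 0.16123 = 0.46097
The risk is 54% lower among the exposed than among the unexposed.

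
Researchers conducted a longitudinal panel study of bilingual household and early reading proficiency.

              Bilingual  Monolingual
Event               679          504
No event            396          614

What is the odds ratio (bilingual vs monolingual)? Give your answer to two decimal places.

2.09

Reading the table with exposure as columns: a = 679 (Bilingual, case), b = 396 (Bilingual, non-case), c = 504 (Monolingual, case), d = 614.
OR = (a·d)/(b·c) = (679 × 614) / (396 × 504) = 416906 / 199584 = 2.08887
The odds of early reading proficiency are about 2.09 times as high in the bilingual group.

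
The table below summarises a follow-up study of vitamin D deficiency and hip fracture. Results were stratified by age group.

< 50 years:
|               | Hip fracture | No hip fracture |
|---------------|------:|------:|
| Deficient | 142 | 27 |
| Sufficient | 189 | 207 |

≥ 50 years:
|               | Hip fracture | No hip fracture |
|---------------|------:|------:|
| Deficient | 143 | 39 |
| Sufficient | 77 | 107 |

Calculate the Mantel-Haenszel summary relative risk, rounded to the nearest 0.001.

1.808

RR_MH = Σ(aᵢ·n₀ᵢ/nᵢ) / Σ(cᵢ·n₁ᵢ/nᵢ), with n₁ᵢ = aᵢ+bᵢ (exposed), n₀ᵢ = cᵢ+dᵢ (unexposed), nᵢ = n₁ᵢ+n₀ᵢ.
Stratum 1 (< 50 years): n₁ = 169, n₀ = 396, n = 565; a·n₀/n = 142·396/565 = 99.5257; c·n₁/n = 189·169/565 = 56.5327
Stratum 2 (≥ 50 years): n₁ = 182, n₀ = 184, n = 366; a·n₀/n = 143·184/366 = 71.8907; c·n₁/n = 77·182/366 = 38.2896
RR_MH = (99.5257 + 71.8907) / (56.5327 + 38.2896) = 171.4164 / 94.8224 = 1.80776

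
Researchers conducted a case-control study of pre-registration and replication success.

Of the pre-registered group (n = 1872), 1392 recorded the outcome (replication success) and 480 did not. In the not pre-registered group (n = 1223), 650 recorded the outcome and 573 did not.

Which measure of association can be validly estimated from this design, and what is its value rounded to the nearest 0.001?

From the description: a = 1392, b = 480, c = 650, d = 573.
This is a case-control study: participants were sampled on outcome status, so risks in the source population cannot be estimated directly — relative risk is not valid here. The odds ratio is the appropriate measure.
OR = (a·d)/(b·c) = (1392 × 573) / (480 × 650) = 797616 / 312000 = 2.55646

2.556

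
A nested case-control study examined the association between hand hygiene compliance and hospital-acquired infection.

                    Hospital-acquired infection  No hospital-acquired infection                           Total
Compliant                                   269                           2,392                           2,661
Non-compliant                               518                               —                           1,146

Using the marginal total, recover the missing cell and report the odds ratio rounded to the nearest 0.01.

The missing cell is in the unexposed row: 1146 − 518 = 628.
So a = 269, b = 2392, c = 518, d = 628.
OR = (a·d)/(b·c) = (269 × 628) / (2392 × 518) = 168932 / 1239056 = 0.13634

0.14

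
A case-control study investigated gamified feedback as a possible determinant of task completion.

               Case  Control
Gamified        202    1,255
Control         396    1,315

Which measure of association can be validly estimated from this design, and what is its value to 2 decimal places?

0.53

Cells: a = 202, b = 1255, c = 396, d = 1315.
This is a case-control study: participants were sampled on outcome status, so risks in the source population cannot be estimated directly — relative risk is not valid here. The odds ratio is the appropriate measure.
OR = (a·d)/(b·c) = (202 × 1315) / (1255 × 396) = 265630 / 496980 = 0.53449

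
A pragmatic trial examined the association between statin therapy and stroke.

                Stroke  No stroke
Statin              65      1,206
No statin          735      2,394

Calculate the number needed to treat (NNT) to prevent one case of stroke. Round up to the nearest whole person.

Risk in treated group = 65/1271 = 0.05114; risk in control = 735/3129 = 0.23490.
Absolute risk reduction = 0.23490 − 0.05114 = 0.18376
NNT = 1 / ARR = 1 / 0.18376 = 5.442 → round up → 6

6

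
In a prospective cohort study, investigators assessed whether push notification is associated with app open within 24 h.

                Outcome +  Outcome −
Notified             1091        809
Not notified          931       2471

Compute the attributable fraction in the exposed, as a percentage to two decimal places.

Cells: a = 1091, b = 809, c = 931, d = 2471.
Risk in exposed = 1091/1900 = 0.57421; risk in unexposed = 931/3402 = 0.27366.
RR = 0.57421/0.27366 = 2.09824
AR% = (RR − 1)/RR × 100 = (2.09824 − 1)/2.09824 × 100 = 52.3411%

52.34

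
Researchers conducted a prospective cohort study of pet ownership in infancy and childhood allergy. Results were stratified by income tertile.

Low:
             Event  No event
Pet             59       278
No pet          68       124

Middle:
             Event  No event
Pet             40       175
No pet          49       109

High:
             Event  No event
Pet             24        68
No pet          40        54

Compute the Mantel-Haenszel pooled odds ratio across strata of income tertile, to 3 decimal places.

0.443

OR_MH = Σ(aᵢdᵢ/nᵢ) / Σ(bᵢcᵢ/nᵢ), where nᵢ is the stratum total.
Stratum 1 (Low): n = 529; a·d/n = 59·124/529 = 13.8299; b·c/n = 278·68/529 = 35.7353
Stratum 2 (Middle): n = 373; a·d/n = 40·109/373 = 11.6890; b·c/n = 175·49/373 = 22.9893
Stratum 3 (High): n = 186; a·d/n = 24·54/186 = 6.9677; b·c/n = 68·40/186 = 14.6237
OR_MH = (13.8299 + 11.6890 + 6.9677) / (35.7353 + 22.9893 + 14.6237) = 32.4866 / 73.3483 = 0.44291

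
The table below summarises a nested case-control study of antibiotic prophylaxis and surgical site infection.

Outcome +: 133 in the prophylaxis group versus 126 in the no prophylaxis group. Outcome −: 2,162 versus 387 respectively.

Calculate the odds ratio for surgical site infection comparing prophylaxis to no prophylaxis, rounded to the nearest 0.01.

0.19

From the description: a = 133, b = 2162, c = 126, d = 387.
OR = (a·d)/(b·c) = (133 × 387) / (2162 × 126) = 51471 / 272412 = 0.18895
Exposure is associated with lower odds of surgical site infection (OR = 0.19 < 1).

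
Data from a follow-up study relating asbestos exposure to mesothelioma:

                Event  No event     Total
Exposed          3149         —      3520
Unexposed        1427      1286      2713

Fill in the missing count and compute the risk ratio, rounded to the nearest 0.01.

The missing cell is in the exposed row: 3520 − 3149 = 371.
So a = 3149, b = 371, c = 1427, d = 1286.
RR = [a/(a+b)] / [c/(c+d)] = (3149/3520) / (1427/2713) = 0.89460/0.52599 = 1.70081

1.70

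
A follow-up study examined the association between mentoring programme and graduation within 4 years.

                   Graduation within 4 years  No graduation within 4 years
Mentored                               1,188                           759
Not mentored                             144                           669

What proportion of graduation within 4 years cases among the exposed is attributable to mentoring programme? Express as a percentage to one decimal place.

Cells: a = 1188, b = 759, c = 144, d = 669.
Risk in exposed = 1188/1947 = 0.61017; risk in unexposed = 144/813 = 0.17712.
RR = 0.61017/0.17712 = 3.44492
AR% = (RR − 1)/RR × 100 = (3.44492 − 1)/3.44492 × 100 = 70.9717%

71.0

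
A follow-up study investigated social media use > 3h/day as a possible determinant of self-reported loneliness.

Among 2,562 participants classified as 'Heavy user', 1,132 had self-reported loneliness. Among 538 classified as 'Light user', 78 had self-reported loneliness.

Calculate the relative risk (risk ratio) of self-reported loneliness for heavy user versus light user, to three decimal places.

From the description: a = 1132, b = 1430, c = 78, d = 460.
Risk in exposed = 1132/2562 = 0.44184; risk in unexposed = 78/538 = 0.14498.
RR = 0.44184 / 0.14498 = 3.04758
The risk among the exposed is 3.05 times that among the unexposed.

3.048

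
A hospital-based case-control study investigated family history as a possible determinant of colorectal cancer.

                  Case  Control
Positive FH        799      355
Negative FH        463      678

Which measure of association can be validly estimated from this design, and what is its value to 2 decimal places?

Cells: a = 799, b = 355, c = 463, d = 678.
This is a hospital-based case-control study: participants were sampled on outcome status, so risks in the source population cannot be estimated directly — relative risk is not valid here. The odds ratio is the appropriate measure.
OR = (a·d)/(b·c) = (799 × 678) / (355 × 463) = 541722 / 164365 = 3.29585

3.30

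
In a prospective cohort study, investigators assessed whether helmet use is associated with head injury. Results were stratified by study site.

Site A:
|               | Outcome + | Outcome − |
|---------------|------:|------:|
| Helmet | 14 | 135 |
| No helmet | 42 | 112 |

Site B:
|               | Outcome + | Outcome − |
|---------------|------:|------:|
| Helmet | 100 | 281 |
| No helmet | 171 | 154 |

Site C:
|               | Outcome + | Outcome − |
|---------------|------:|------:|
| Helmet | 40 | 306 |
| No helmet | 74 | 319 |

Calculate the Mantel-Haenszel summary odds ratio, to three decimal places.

OR_MH = Σ(aᵢdᵢ/nᵢ) / Σ(bᵢcᵢ/nᵢ), where nᵢ is the stratum total.
Stratum 1 (Site A): n = 303; a·d/n = 14·112/303 = 5.1749; b·c/n = 135·42/303 = 18.7129
Stratum 2 (Site B): n = 706; a·d/n = 100·154/706 = 21.8130; b·c/n = 281·171/706 = 68.0609
Stratum 3 (Site C): n = 739; a·d/n = 40·319/739 = 17.2666; b·c/n = 306·74/739 = 30.6414
OR_MH = (5.1749 + 21.8130 + 17.2666) / (18.7129 + 68.0609 + 30.6414) = 44.2545 / 117.4152 = 0.37691

0.377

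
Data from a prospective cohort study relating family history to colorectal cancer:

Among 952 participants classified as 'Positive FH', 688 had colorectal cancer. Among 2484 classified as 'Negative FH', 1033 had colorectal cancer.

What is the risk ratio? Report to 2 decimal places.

From the description: a = 688, b = 264, c = 1033, d = 1451.
Risk in exposed = 688/952 = 0.72269; risk in unexposed = 1033/2484 = 0.41586.
RR = 0.72269 / 0.41586 = 1.73781
The risk among the exposed is 1.74 times that among the unexposed.

1.74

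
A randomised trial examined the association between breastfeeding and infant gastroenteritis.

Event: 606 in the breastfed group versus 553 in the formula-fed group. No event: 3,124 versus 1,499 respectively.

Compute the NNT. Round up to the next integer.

Risk in treated group = 606/3730 = 0.16247; risk in control = 553/2052 = 0.26949.
Absolute risk reduction = 0.26949 − 0.16247 = 0.10703
NNT = 1 / ARR = 1 / 0.10703 = 9.343 → round up → 10

10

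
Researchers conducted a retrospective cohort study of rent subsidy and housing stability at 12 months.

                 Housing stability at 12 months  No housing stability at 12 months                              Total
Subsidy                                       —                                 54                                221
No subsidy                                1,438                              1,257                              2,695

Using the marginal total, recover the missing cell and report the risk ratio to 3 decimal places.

The missing cell is in the exposed row: 221 − 54 = 167.
So a = 167, b = 54, c = 1438, d = 1257.
RR = [a/(a+b)] / [c/(c+d)] = (167/221) / (1438/2695) = 0.75566/0.53358 = 1.41620

1.416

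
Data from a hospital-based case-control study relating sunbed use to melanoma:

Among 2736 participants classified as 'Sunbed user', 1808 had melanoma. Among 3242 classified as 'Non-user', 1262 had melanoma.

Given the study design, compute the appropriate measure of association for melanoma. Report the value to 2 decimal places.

From the description: a = 1808, b = 928, c = 1262, d = 1980.
This is a hospital-based case-control study: participants were sampled on outcome status, so risks in the source population cannot be estimated directly — relative risk is not valid here. The odds ratio is the appropriate measure.
OR = (a·d)/(b·c) = (1808 × 1980) / (928 × 1262) = 3579840 / 1171136 = 3.05672

3.06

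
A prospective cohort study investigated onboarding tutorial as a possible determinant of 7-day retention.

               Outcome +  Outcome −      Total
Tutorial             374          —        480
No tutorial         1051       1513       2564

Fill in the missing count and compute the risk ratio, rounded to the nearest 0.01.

The missing cell is in the exposed row: 480 − 374 = 106.
So a = 374, b = 106, c = 1051, d = 1513.
RR = [a/(a+b)] / [c/(c+d)] = (374/480) / (1051/2564) = 0.77917/0.40991 = 1.90084

1.90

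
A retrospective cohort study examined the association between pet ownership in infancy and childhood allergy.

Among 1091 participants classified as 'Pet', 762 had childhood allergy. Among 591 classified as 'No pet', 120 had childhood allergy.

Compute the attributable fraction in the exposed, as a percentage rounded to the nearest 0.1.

From the description: a = 762, b = 329, c = 120, d = 471.
Risk in exposed = 762/1091 = 0.69844; risk in unexposed = 120/591 = 0.20305.
RR = 0.69844/0.20305 = 3.43983
AR% = (RR − 1)/RR × 100 = (3.43983 − 1)/3.43983 × 100 = 70.9288%

70.9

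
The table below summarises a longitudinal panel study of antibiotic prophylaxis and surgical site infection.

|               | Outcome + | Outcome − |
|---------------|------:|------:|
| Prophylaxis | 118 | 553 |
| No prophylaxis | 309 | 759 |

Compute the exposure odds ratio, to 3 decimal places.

0.524

Cells: a = 118, b = 553, c = 309, d = 759.
OR = (a·d)/(b·c) = (118 × 759) / (553 × 309) = 89562 / 170877 = 0.52413
Exposure is associated with lower odds of surgical site infection (OR = 0.52 < 1).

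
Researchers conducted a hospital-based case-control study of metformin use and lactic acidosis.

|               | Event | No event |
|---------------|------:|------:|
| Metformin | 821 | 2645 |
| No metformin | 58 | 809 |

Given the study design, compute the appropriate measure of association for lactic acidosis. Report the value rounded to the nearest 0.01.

4.33

Cells: a = 821, b = 2645, c = 58, d = 809.
This is a hospital-based case-control study: participants were sampled on outcome status, so risks in the source population cannot be estimated directly — relative risk is not valid here. The odds ratio is the appropriate measure.
OR = (a·d)/(b·c) = (821 × 809) / (2645 × 58) = 664189 / 153410 = 4.32950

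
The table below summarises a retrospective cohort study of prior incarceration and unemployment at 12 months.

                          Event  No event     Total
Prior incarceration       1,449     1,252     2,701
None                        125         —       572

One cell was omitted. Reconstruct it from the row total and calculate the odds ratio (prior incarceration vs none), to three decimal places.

4.139

The missing cell is in the unexposed row: 572 − 125 = 447.
So a = 1449, b = 1252, c = 125, d = 447.
OR = (a·d)/(b·c) = (1449 × 447) / (1252 × 125) = 647703 / 156500 = 4.13868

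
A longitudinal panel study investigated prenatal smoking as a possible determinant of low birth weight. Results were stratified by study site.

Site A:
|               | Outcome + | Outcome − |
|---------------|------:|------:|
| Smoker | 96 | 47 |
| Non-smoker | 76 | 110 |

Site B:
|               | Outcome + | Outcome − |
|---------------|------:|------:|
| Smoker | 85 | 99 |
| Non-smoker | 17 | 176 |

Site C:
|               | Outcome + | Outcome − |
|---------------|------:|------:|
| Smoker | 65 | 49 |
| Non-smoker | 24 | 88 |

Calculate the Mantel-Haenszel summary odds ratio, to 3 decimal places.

4.730

OR_MH = Σ(aᵢdᵢ/nᵢ) / Σ(bᵢcᵢ/nᵢ), where nᵢ is the stratum total.
Stratum 1 (Site A): n = 329; a·d/n = 96·110/329 = 32.0973; b·c/n = 47·76/329 = 10.8571
Stratum 2 (Site B): n = 377; a·d/n = 85·176/377 = 39.6817; b·c/n = 99·17/377 = 4.4642
Stratum 3 (Site C): n = 226; a·d/n = 65·88/226 = 25.3097; b·c/n = 49·24/226 = 5.2035
OR_MH = (32.0973 + 39.6817 + 25.3097) / (10.8571 + 4.4642 + 5.2035) = 97.0887 / 20.5249 = 4.73029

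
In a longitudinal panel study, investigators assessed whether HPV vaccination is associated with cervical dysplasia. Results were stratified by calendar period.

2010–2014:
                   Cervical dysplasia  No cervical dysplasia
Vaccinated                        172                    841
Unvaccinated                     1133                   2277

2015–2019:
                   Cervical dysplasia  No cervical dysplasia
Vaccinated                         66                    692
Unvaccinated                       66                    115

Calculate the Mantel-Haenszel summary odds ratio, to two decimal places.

0.37

OR_MH = Σ(aᵢdᵢ/nᵢ) / Σ(bᵢcᵢ/nᵢ), where nᵢ is the stratum total.
Stratum 1 (2010–2014): n = 4423; a·d/n = 172·2277/4423 = 88.5471; b·c/n = 841·1133/4423 = 215.4314
Stratum 2 (2015–2019): n = 939; a·d/n = 66·115/939 = 8.0831; b·c/n = 692·66/939 = 48.6390
OR_MH = (88.5471 + 8.0831) / (215.4314 + 48.6390) = 96.6302 / 264.0704 = 0.36593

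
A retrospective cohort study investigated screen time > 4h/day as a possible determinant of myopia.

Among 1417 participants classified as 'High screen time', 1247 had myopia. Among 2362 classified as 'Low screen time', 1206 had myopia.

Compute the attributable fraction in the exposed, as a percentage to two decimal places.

41.98

From the description: a = 1247, b = 170, c = 1206, d = 1156.
Risk in exposed = 1247/1417 = 0.88003; risk in unexposed = 1206/2362 = 0.51058.
RR = 0.88003/0.51058 = 1.72357
AR% = (RR − 1)/RR × 100 = (1.72357 − 1)/1.72357 × 100 = 41.9809%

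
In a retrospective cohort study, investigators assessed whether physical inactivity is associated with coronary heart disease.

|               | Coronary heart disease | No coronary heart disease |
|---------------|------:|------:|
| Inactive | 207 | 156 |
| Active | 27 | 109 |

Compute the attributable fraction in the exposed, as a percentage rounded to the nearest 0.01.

65.19

Cells: a = 207, b = 156, c = 27, d = 109.
Risk in exposed = 207/363 = 0.57025; risk in unexposed = 27/136 = 0.19853.
RR = 0.57025/0.19853 = 2.87236
AR% = (RR − 1)/RR × 100 = (2.87236 − 1)/2.87236 × 100 = 65.1854%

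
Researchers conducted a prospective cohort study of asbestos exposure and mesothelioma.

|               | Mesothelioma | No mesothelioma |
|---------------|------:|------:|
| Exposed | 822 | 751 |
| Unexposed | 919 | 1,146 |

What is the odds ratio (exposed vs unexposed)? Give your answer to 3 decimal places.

Cells: a = 822, b = 751, c = 919, d = 1146.
OR = (a·d)/(b·c) = (822 × 1146) / (751 × 919) = 942012 / 690169 = 1.36490
The odds of mesothelioma are about 1.36 times as high in the exposed group.

1.365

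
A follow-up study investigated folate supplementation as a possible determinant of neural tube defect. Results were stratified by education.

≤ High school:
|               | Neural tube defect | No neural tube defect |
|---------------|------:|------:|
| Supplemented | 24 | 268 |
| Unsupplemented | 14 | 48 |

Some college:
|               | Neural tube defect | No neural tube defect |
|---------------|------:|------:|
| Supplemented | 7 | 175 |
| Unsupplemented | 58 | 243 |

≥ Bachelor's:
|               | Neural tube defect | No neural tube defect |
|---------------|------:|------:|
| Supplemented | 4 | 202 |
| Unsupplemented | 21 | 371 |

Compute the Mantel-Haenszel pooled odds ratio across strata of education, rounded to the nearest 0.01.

0.24

OR_MH = Σ(aᵢdᵢ/nᵢ) / Σ(bᵢcᵢ/nᵢ), where nᵢ is the stratum total.
Stratum 1 (≤ High school): n = 354; a·d/n = 24·48/354 = 3.2542; b·c/n = 268·14/354 = 10.5989
Stratum 2 (Some college): n = 483; a·d/n = 7·243/483 = 3.5217; b·c/n = 175·58/483 = 21.0145
Stratum 3 (≥ Bachelor's): n = 598; a·d/n = 4·371/598 = 2.4816; b·c/n = 202·21/598 = 7.0936
OR_MH = (3.2542 + 3.5217 + 2.4816) / (10.5989 + 21.0145 + 7.0936) = 9.2576 / 38.7070 = 0.23917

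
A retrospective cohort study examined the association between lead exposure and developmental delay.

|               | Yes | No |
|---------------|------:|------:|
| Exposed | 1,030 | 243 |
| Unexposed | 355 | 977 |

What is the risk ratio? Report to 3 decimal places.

Cells: a = 1030, b = 243, c = 355, d = 977.
Risk in exposed = 1030/1273 = 0.80911; risk in unexposed = 355/1332 = 0.26652.
RR = 0.80911 / 0.26652 = 3.03588
The risk among the exposed is 3.04 times that among the unexposed.

3.036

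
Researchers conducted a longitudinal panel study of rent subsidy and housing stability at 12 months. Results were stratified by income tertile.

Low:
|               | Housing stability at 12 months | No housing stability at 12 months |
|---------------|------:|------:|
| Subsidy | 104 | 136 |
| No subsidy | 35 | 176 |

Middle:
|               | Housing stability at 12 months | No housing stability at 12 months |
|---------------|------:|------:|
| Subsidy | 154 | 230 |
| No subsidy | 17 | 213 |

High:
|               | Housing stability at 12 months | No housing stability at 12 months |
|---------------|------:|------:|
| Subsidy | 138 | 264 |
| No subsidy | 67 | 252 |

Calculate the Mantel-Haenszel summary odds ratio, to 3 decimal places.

OR_MH = Σ(aᵢdᵢ/nᵢ) / Σ(bᵢcᵢ/nᵢ), where nᵢ is the stratum total.
Stratum 1 (Low): n = 451; a·d/n = 104·176/451 = 40.5854; b·c/n = 136·35/451 = 10.5543
Stratum 2 (Middle): n = 614; a·d/n = 154·213/614 = 53.4235; b·c/n = 230·17/614 = 6.3681
Stratum 3 (High): n = 721; a·d/n = 138·252/721 = 48.2330; b·c/n = 264·67/721 = 24.5326
OR_MH = (40.5854 + 53.4235 + 48.2330) / (10.5543 + 6.3681 + 24.5326) = 142.2418 / 41.4550 = 3.43123

3.431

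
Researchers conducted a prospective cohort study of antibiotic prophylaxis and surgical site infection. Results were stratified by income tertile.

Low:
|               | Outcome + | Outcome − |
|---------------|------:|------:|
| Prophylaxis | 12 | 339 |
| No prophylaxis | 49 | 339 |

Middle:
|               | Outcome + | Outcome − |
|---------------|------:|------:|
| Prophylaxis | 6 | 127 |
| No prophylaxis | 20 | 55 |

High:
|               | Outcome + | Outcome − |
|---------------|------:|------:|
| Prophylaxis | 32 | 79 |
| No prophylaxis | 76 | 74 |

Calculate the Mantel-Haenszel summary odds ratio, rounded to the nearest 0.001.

0.280

OR_MH = Σ(aᵢdᵢ/nᵢ) / Σ(bᵢcᵢ/nᵢ), where nᵢ is the stratum total.
Stratum 1 (Low): n = 739; a·d/n = 12·339/739 = 5.5047; b·c/n = 339·49/739 = 22.4777
Stratum 2 (Middle): n = 208; a·d/n = 6·55/208 = 1.5865; b·c/n = 127·20/208 = 12.2115
Stratum 3 (High): n = 261; a·d/n = 32·74/261 = 9.0728; b·c/n = 79·76/261 = 23.0038
OR_MH = (5.5047 + 1.5865 + 9.0728) / (22.4777 + 12.2115 + 23.0038) = 16.1641 / 57.6930 = 0.28017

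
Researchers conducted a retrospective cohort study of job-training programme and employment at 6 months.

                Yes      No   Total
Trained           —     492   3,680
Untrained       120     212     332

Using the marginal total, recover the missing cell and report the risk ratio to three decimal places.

The missing cell is in the exposed row: 3680 − 492 = 3188.
So a = 3188, b = 492, c = 120, d = 212.
RR = [a/(a+b)] / [c/(c+d)] = (3188/3680) / (120/332) = 0.86630/0.36145 = 2.39678

2.397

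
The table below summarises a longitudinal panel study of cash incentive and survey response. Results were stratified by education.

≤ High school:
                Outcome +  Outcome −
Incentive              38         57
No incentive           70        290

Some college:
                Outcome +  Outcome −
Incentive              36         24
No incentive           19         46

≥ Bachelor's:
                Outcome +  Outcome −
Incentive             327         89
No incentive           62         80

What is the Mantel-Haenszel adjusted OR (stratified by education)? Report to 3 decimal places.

OR_MH = Σ(aᵢdᵢ/nᵢ) / Σ(bᵢcᵢ/nᵢ), where nᵢ is the stratum total.
Stratum 1 (≤ High school): n = 455; a·d/n = 38·290/455 = 24.2198; b·c/n = 57·70/455 = 8.7692
Stratum 2 (Some college): n = 125; a·d/n = 36·46/125 = 13.2480; b·c/n = 24·19/125 = 3.6480
Stratum 3 (≥ Bachelor's): n = 558; a·d/n = 327·80/558 = 46.8817; b·c/n = 89·62/558 = 9.8889
OR_MH = (24.2198 + 13.2480 + 46.8817) / (8.7692 + 3.6480 + 9.8889) = 84.3495 / 22.3061 = 3.78145

3.781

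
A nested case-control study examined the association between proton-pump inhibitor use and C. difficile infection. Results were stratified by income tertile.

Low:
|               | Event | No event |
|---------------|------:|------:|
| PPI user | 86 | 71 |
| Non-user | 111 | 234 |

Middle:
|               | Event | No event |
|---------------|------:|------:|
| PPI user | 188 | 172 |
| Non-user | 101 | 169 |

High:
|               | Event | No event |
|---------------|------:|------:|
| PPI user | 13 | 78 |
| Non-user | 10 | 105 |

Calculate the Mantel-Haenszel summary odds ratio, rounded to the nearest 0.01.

2.06

OR_MH = Σ(aᵢdᵢ/nᵢ) / Σ(bᵢcᵢ/nᵢ), where nᵢ is the stratum total.
Stratum 1 (Low): n = 502; a·d/n = 86·234/502 = 40.0876; b·c/n = 71·111/502 = 15.6992
Stratum 2 (Middle): n = 630; a·d/n = 188·169/630 = 50.4317; b·c/n = 172·101/630 = 27.5746
Stratum 3 (High): n = 206; a·d/n = 13·105/206 = 6.6262; b·c/n = 78·10/206 = 3.7864
OR_MH = (40.0876 + 50.4317 + 6.6262) / (15.6992 + 27.5746 + 3.7864) = 97.1456 / 47.0602 = 2.06428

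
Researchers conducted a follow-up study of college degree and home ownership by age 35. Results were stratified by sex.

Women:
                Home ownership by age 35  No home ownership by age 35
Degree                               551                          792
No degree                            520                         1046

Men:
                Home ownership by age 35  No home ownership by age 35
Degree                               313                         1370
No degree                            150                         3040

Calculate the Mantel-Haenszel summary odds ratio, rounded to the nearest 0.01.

2.14

OR_MH = Σ(aᵢdᵢ/nᵢ) / Σ(bᵢcᵢ/nᵢ), where nᵢ is the stratum total.
Stratum 1 (Women): n = 2909; a·d/n = 551·1046/2909 = 198.1251; b·c/n = 792·520/2909 = 141.5744
Stratum 2 (Men): n = 4873; a·d/n = 313·3040/4873 = 195.2637; b·c/n = 1370·150/4873 = 42.1711
OR_MH = (198.1251 + 195.2637) / (141.5744 + 42.1711) = 393.3888 / 183.7456 = 2.14094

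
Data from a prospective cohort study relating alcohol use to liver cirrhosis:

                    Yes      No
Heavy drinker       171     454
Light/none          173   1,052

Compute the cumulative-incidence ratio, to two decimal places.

1.94

Cells: a = 171, b = 454, c = 173, d = 1052.
Risk in exposed = 171/625 = 0.27360; risk in unexposed = 173/1225 = 0.14122.
RR = 0.27360 / 0.14122 = 1.93734
The risk among the exposed is 1.94 times that among the unexposed.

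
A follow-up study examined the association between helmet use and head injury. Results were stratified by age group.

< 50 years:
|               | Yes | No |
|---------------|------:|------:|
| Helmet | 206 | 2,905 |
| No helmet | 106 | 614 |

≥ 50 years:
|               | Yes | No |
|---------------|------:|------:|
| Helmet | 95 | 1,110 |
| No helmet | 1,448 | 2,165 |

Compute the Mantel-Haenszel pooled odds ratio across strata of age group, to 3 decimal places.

0.183

OR_MH = Σ(aᵢdᵢ/nᵢ) / Σ(bᵢcᵢ/nᵢ), where nᵢ is the stratum total.
Stratum 1 (< 50 years): n = 3831; a·d/n = 206·614/3831 = 33.0159; b·c/n = 2905·106/3831 = 80.3785
Stratum 2 (≥ 50 years): n = 4818; a·d/n = 95·2165/4818 = 42.6889; b·c/n = 1110·1448/4818 = 333.5990
OR_MH = (33.0159 + 42.6889) / (80.3785 + 333.5990) = 75.7048 / 413.9775 = 0.18287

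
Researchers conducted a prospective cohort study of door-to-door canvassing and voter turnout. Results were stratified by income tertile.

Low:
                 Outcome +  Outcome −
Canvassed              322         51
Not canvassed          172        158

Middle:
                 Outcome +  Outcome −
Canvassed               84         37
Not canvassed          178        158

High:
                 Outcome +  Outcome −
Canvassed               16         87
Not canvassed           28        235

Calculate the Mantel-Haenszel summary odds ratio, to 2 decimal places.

3.33

OR_MH = Σ(aᵢdᵢ/nᵢ) / Σ(bᵢcᵢ/nᵢ), where nᵢ is the stratum total.
Stratum 1 (Low): n = 703; a·d/n = 322·158/703 = 72.3698; b·c/n = 51·172/703 = 12.4780
Stratum 2 (Middle): n = 457; a·d/n = 84·158/457 = 29.0416; b·c/n = 37·178/457 = 14.4114
Stratum 3 (High): n = 366; a·d/n = 16·235/366 = 10.2732; b·c/n = 87·28/366 = 6.6557
OR_MH = (72.3698 + 29.0416 + 10.2732) / (12.4780 + 14.4114 + 6.6557) = 111.6846 / 33.5451 = 3.32939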